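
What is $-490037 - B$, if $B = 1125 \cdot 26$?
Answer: $-519287$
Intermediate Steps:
$B = 29250$
$-490037 - B = -490037 - 29250 = -519287$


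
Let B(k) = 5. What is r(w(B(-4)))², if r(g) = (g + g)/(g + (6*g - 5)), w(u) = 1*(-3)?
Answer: 9/169 ≈ 0.053254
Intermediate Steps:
w(u) = -3
r(g) = 2*g/(-5 + 7*g) (r(g) = (2*g)/(g + (-5 + 6*g)) = (2*g)/(-5 + 7*g) = 2*g/(-5 + 7*g))
r(w(B(-4)))² = (2*(-3)/(-5 + 7*(-3)))² = (2*(-3)/(-5 - 21))² = (2*(-3)/(-26))² = (2*(-3)*(-1/26))² = (3/13)² = 9/169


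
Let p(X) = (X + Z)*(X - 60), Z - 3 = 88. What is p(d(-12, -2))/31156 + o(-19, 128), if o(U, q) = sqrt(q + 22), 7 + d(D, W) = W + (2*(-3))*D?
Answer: 231/15578 + 5*sqrt(6) ≈ 12.262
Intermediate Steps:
Z = 91 (Z = 3 + 88 = 91)
d(D, W) = -7 + W - 6*D (d(D, W) = -7 + (W + (2*(-3))*D) = -7 + (W - 6*D) = -7 + W - 6*D)
p(X) = (-60 + X)*(91 + X) (p(X) = (X + 91)*(X - 60) = (91 + X)*(-60 + X) = (-60 + X)*(91 + X))
o(U, q) = sqrt(22 + q)
p(d(-12, -2))/31156 + o(-19, 128) = (-5460 + (-7 - 2 - 6*(-12))**2 + 31*(-7 - 2 - 6*(-12)))/31156 + sqrt(22 + 128) = (-5460 + (-7 - 2 + 72)**2 + 31*(-7 - 2 + 72))*(1/31156) + sqrt(150) = (-5460 + 63**2 + 31*63)*(1/31156) + 5*sqrt(6) = (-5460 + 3969 + 1953)*(1/31156) + 5*sqrt(6) = 462*(1/31156) + 5*sqrt(6) = 231/15578 + 5*sqrt(6)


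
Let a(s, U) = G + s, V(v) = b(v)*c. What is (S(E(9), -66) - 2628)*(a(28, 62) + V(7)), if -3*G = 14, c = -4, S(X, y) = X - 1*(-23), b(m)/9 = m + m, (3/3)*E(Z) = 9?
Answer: 3743432/3 ≈ 1.2478e+6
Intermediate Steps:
E(Z) = 9
b(m) = 18*m (b(m) = 9*(m + m) = 9*(2*m) = 18*m)
S(X, y) = 23 + X (S(X, y) = X + 23 = 23 + X)
G = -14/3 (G = -⅓*14 = -14/3 ≈ -4.6667)
V(v) = -72*v (V(v) = (18*v)*(-4) = -72*v)
a(s, U) = -14/3 + s
(S(E(9), -66) - 2628)*(a(28, 62) + V(7)) = ((23 + 9) - 2628)*((-14/3 + 28) - 72*7) = (32 - 2628)*(70/3 - 504) = -2596*(-1442/3) = 3743432/3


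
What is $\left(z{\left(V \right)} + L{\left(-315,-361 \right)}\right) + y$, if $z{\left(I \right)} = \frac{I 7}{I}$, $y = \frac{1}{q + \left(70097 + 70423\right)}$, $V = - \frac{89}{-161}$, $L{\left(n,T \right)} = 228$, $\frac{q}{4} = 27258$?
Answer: $\frac{58644721}{249552} \approx 235.0$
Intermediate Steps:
$q = 109032$ ($q = 4 \cdot 27258 = 109032$)
$V = \frac{89}{161}$ ($V = \left(-89\right) \left(- \frac{1}{161}\right) = \frac{89}{161} \approx 0.5528$)
$y = \frac{1}{249552}$ ($y = \frac{1}{109032 + \left(70097 + 70423\right)} = \frac{1}{109032 + 140520} = \frac{1}{249552} \approx 4.0072 \cdot 10^{-6}$)
$z{\left(I \right)} = 7$ ($z{\left(I \right)} = \frac{7 I}{I} = 7$)
$\left(z{\left(V \right)} + L{\left(-315,-361 \right)}\right) + y = \left(7 + 228\right) + \frac{1}{249552} = 235 + \frac{1}{249552} = \frac{58644721}{249552}$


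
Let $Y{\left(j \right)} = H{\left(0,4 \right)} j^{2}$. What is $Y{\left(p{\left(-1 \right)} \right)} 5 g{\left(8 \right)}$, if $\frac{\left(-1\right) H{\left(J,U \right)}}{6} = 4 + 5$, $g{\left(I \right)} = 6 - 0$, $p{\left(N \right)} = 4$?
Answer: $-25920$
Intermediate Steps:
$g{\left(I \right)} = 6$ ($g{\left(I \right)} = 6 + 0 = 6$)
$H{\left(J,U \right)} = -54$ ($H{\left(J,U \right)} = - 6 \left(4 + 5\right) = \left(-6\right) 9 = -54$)
$Y{\left(j \right)} = - 54 j^{2}$
$Y{\left(p{\left(-1 \right)} \right)} 5 g{\left(8 \right)} = - 54 \cdot 4^{2} \cdot 5 \cdot 6 = \left(-54\right) 16 \cdot 5 \cdot 6 = \left(-864\right) 5 \cdot 6 = \left(-4320\right) 6 = -25920$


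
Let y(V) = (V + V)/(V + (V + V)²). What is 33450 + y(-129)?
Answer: 17226748/515 ≈ 33450.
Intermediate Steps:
y(V) = 2*V/(V + 4*V²) (y(V) = (2*V)/(V + (2*V)²) = (2*V)/(V + 4*V²) = 2*V/(V + 4*V²))
33450 + y(-129) = 33450 + 2/(1 + 4*(-129)) = 33450 + 2/(1 - 516) = 33450 + 2/(-515) = 33450 + 2*(-1/515) = 33450 - 2/515 = 17226748/515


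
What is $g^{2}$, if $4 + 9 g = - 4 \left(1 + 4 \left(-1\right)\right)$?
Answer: $\frac{64}{81} \approx 0.79012$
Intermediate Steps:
$g = \frac{8}{9}$ ($g = - \frac{4}{9} + \frac{\left(-4\right) \left(1 + 4 \left(-1\right)\right)}{9} = - \frac{4}{9} + \frac{\left(-4\right) \left(1 - 4\right)}{9} = - \frac{4}{9} + \frac{\left(-4\right) \left(-3\right)}{9} = - \frac{4}{9} + \frac{1}{9} \cdot 12 = - \frac{4}{9} + \frac{4}{3} = \frac{8}{9} \approx 0.88889$)
$g^{2} = \left(\frac{8}{9}\right)^{2} = \frac{64}{81}$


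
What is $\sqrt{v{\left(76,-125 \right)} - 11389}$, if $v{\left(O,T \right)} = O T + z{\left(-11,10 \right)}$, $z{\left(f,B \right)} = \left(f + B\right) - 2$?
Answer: $2 i \sqrt{5223} \approx 144.54 i$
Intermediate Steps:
$z{\left(f,B \right)} = -2 + B + f$ ($z{\left(f,B \right)} = \left(B + f\right) - 2 = -2 + B + f$)
$v{\left(O,T \right)} = -3 + O T$ ($v{\left(O,T \right)} = O T - 3 = -3 + O T$)
$\sqrt{v{\left(76,-125 \right)} - 11389} = \sqrt{\left(-3 + 76 \left(-125\right)\right) - 11389} = \sqrt{\left(-3 - 9500\right) - 11389} = \sqrt{-9503 - 11389} = \sqrt{-20892} = 2 i \sqrt{5223}$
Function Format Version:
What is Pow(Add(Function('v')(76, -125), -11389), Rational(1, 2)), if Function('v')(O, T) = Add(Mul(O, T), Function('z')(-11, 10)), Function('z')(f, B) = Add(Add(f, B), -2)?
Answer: Mul(2, I, Pow(5223, Rational(1, 2))) ≈ Mul(144.54, I)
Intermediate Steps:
Function('z')(f, B) = Add(-2, B, f) (Function('z')(f, B) = Add(Add(B, f), -2) = Add(-2, B, f))
Function('v')(O, T) = Add(-3, Mul(O, T)) (Function('v')(O, T) = Add(Mul(O, T), Add(-2, 10, -11)) = Add(Mul(O, T), -3) = Add(-3, Mul(O, T)))
Pow(Add(Function('v')(76, -125), -11389), Rational(1, 2)) = Pow(Add(Add(-3, Mul(76, -125)), -11389), Rational(1, 2)) = Pow(Add(Add(-3, -9500), -11389), Rational(1, 2)) = Pow(Add(-9503, -11389), Rational(1, 2)) = Pow(-20892, Rational(1, 2)) = Mul(2, I, Pow(5223, Rational(1, 2)))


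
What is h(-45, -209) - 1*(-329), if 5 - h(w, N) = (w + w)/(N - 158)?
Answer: 122488/367 ≈ 333.75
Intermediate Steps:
h(w, N) = 5 - 2*w/(-158 + N) (h(w, N) = 5 - (w + w)/(N - 158) = 5 - 2*w/(-158 + N))
h(-45, -209) - 1*(-329) = (-790 - 2*(-45) + 5*(-209))/(-158 - 209) - 1*(-329) = (-790 + 90 - 1045)/(-367) + 329 = -1/367*(-1745) + 329 = 1745/367 + 329 = 122488/367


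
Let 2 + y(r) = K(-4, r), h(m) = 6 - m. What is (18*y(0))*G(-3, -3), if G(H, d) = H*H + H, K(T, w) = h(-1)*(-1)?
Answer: -972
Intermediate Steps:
K(T, w) = -7 (K(T, w) = (6 - 1*(-1))*(-1) = (6 + 1)*(-1) = 7*(-1) = -7)
G(H, d) = H + H**2 (G(H, d) = H**2 + H = H + H**2)
y(r) = -9 (y(r) = -2 - 7 = -9)
(18*y(0))*G(-3, -3) = (18*(-9))*(-3*(1 - 3)) = -(-486)*(-2) = -162*6 = -972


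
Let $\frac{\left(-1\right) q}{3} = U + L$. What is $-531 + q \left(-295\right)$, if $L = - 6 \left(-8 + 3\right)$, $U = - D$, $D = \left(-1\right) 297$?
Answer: $288864$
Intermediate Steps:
$D = -297$
$U = 297$ ($U = \left(-1\right) \left(-297\right) = 297$)
$L = 30$ ($L = \left(-6\right) \left(-5\right) = 30$)
$q = -981$ ($q = - 3 \left(297 + 30\right) = \left(-3\right) 327 = -981$)
$-531 + q \left(-295\right) = -531 - -289395 = -531 + 289395 = 288864$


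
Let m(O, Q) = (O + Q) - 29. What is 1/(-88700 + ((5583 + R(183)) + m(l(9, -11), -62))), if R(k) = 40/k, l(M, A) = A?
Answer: -183/15229037 ≈ -1.2017e-5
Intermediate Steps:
m(O, Q) = -29 + O + Q
1/(-88700 + ((5583 + R(183)) + m(l(9, -11), -62))) = 1/(-88700 + ((5583 + 40/183) + (-29 - 11 - 62))) = 1/(-88700 + ((5583 + 40*(1/183)) - 102)) = 1/(-88700 + ((5583 + 40/183) - 102)) = 1/(-88700 + (1021729/183 - 102)) = 1/(-88700 + 1003063/183) = 1/(-15229037/183) = -183/15229037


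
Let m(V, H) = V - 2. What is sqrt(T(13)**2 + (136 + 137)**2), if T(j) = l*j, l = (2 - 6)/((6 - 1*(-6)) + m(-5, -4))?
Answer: 13*sqrt(11041)/5 ≈ 273.20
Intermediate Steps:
m(V, H) = -2 + V
l = -4/5 (l = (2 - 6)/((6 - 1*(-6)) + (-2 - 5)) = -4/((6 + 6) - 7) = -4/(12 - 7) = -4/5 ≈ -0.80000)
T(j) = -4*j/5
sqrt(T(13)**2 + (136 + 137)**2) = sqrt((-4/5*13)**2 + (136 + 137)**2) = sqrt((-52/5)**2 + 273**2) = sqrt(2704/25 + 74529) = sqrt(1865929/25) = 13*sqrt(11041)/5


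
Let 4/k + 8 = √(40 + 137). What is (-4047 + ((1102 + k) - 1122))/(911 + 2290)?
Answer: -459539/361713 + 4*√177/361713 ≈ -1.2703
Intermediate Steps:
k = 4/(-8 + √177) (k = 4/(-8 + √(40 + 137)) = 4/(-8 + √177) ≈ 0.75413)
(-4047 + ((1102 + k) - 1122))/(911 + 2290) = (-4047 + ((1102 + (32/113 + 4*√177/113)) - 1122))/(911 + 2290) = (-4047 + ((124558/113 + 4*√177/113) - 1122))/3201 = (-4047 + (-2228/113 + 4*√177/113))*(1/3201) = (-459539/113 + 4*√177/113)*(1/3201) = -459539/361713 + 4*√177/361713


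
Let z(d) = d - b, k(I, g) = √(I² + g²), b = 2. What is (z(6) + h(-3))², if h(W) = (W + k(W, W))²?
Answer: 1609 - 1116*√2 ≈ 30.738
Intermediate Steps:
z(d) = -2 + d (z(d) = d - 1*2 = d - 2 = -2 + d)
h(W) = (W + √2*√(W²))² (h(W) = (W + √(W² + W²))² = (W + √(2*W²))² = (W + √2*√(W²))²)
(z(6) + h(-3))² = ((-2 + 6) + (-3 + √2*√((-3)²))²)² = (4 + (-3 + √2*√9)²)² = (4 + (-3 + √2*3)²)² = (4 + (-3 + 3*√2)²)²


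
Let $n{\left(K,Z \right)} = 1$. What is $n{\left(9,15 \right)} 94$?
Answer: $94$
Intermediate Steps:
$n{\left(9,15 \right)} 94 = 1 \cdot 94 = 94$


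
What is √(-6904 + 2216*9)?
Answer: 4*√815 ≈ 114.19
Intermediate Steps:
√(-6904 + 2216*9) = √(-6904 + 19944) = √13040 = 4*√815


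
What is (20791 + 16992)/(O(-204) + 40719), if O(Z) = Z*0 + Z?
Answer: 37783/40515 ≈ 0.93257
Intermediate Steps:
O(Z) = Z (O(Z) = 0 + Z = Z)
(20791 + 16992)/(O(-204) + 40719) = (20791 + 16992)/(-204 + 40719) = 37783/40515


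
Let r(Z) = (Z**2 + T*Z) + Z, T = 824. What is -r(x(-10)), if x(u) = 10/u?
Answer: 824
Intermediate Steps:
r(Z) = Z**2 + 825*Z (r(Z) = (Z**2 + 824*Z) + Z = Z**2 + 825*Z)
-r(x(-10)) = -10/(-10)*(825 + 10/(-10)) = -10*(-1/10)*(825 + 10*(-1/10)) = -(-1)*(825 - 1) = -(-1)*824 = -1*(-824) = 824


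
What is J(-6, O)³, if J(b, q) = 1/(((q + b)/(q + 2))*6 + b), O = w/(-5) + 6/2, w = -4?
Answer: -24389/13824000 ≈ -0.0017643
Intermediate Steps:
O = 19/5 (O = -4/(-5) + 6/2 = -4*(-⅕) + 6*(½) = ⅘ + 3 = 19/5 ≈ 3.8000)
J(b, q) = 1/(b + 6*(b + q)/(2 + q)) (J(b, q) = 1/(((b + q)/(2 + q))*6 + b) = 1/(6*(b + q)/(2 + q) + b) = 1/(b + 6*(b + q)/(2 + q)))
J(-6, O)³ = ((2 + 19/5)/(6*(19/5) + 8*(-6) - 6*19/5))³ = ((29/5)/(114/5 - 48 - 114/5))³ = ((29/5)/(-48))³ = (-1/48*29/5)³ = (-29/240)³ = -24389/13824000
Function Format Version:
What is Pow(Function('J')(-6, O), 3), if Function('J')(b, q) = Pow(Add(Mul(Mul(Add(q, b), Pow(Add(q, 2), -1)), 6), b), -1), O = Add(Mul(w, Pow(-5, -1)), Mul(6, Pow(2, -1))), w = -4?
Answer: Rational(-24389, 13824000) ≈ -0.0017643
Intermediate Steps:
O = Rational(19, 5) (O = Add(Mul(-4, Pow(-5, -1)), Mul(6, Pow(2, -1))) = Add(Mul(-4, Rational(-1, 5)), Mul(6, Rational(1, 2))) = Add(Rational(4, 5), 3) = Rational(19, 5) ≈ 3.8000)
Function('J')(b, q) = Pow(Add(b, Mul(6, Pow(Add(2, q), -1), Add(b, q))), -1) (Function('J')(b, q) = Pow(Add(Mul(Mul(Add(b, q), Pow(Add(2, q), -1)), 6), b), -1) = Pow(Add(Mul(Mul(Pow(Add(2, q), -1), Add(b, q)), 6), b), -1) = Pow(Add(Mul(6, Pow(Add(2, q), -1), Add(b, q)), b), -1) = Pow(Add(b, Mul(6, Pow(Add(2, q), -1), Add(b, q))), -1))
Pow(Function('J')(-6, O), 3) = Pow(Mul(Pow(Add(Mul(6, Rational(19, 5)), Mul(8, -6), Mul(-6, Rational(19, 5))), -1), Add(2, Rational(19, 5))), 3) = Pow(Mul(Pow(Add(Rational(114, 5), -48, Rational(-114, 5)), -1), Rational(29, 5)), 3) = Pow(Mul(Pow(-48, -1), Rational(29, 5)), 3) = Pow(Mul(Rational(-1, 48), Rational(29, 5)), 3) = Pow(Rational(-29, 240), 3) = Rational(-24389, 13824000)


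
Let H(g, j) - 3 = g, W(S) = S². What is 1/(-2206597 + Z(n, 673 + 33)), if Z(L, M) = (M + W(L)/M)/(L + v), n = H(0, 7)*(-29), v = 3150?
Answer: -2162478/4771716961361 ≈ -4.5319e-7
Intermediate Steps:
H(g, j) = 3 + g
n = -87 (n = (3 + 0)*(-29) = 3*(-29) = -87)
Z(L, M) = (M + L²/M)/(3150 + L) (Z(L, M) = (M + L²/M)/(L + 3150) = (M + L²/M)/(3150 + L))
1/(-2206597 + Z(n, 673 + 33)) = 1/(-2206597 + ((-87)² + (673 + 33)²)/((673 + 33)*(3150 - 87))) = 1/(-2206597 + (7569 + 706²)/(706*3063)) = 1/(-2206597 + (1/706)*(1/3063)*(7569 + 498436)) = 1/(-2206597 + (1/706)*(1/3063)*506005) = 1/(-2206597 + 506005/2162478) = 1/(-4771716961361/2162478) = -2162478/4771716961361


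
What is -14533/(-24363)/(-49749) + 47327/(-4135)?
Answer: -57362035191004/5011764257745 ≈ -11.445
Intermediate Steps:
-14533/(-24363)/(-49749) + 47327/(-4135) = -14533*(-1/24363)*(-1/49749) + 47327*(-1/4135) = (14533/24363)*(-1/49749) - 47327/4135 = -14533/1212034887 - 47327/4135 = -57362035191004/5011764257745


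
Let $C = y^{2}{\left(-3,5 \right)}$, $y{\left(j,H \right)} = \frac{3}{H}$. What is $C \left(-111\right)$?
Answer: $- \frac{999}{25} \approx -39.96$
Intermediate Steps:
$C = \frac{9}{25}$ ($C = \left(\frac{3}{5}\right)^{2} = \frac{9}{25} \approx 0.36$)
$C \left(-111\right) = \frac{9}{25} \left(-111\right) = - \frac{999}{25}$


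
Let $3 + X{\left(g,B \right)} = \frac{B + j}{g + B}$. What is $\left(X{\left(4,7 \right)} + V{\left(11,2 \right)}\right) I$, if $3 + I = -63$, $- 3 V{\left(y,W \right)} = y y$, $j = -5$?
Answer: $2848$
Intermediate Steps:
$X{\left(g,B \right)} = -3 + \frac{-5 + B}{B + g}$ ($X{\left(g,B \right)} = -3 + \frac{B - 5}{g + B} = -3 + \frac{-5 + B}{B + g}$)
$V{\left(y,W \right)} = - \frac{y^{2}}{3}$ ($V{\left(y,W \right)} = - \frac{y y}{3} = - \frac{y^{2}}{3}$)
$I = -66$ ($I = -3 - 63 = -66$)
$\left(X{\left(4,7 \right)} + V{\left(11,2 \right)}\right) I = \left(\frac{-5 - 12 - 14}{7 + 4} - \frac{11^{2}}{3}\right) \left(-66\right) = \left(\frac{-5 - 12 - 14}{11} - \frac{121}{3}\right) \left(-66\right) = \left(\frac{1}{11} \left(-31\right) - \frac{121}{3}\right) \left(-66\right) = \left(- \frac{31}{11} - \frac{121}{3}\right) \left(-66\right) = \left(- \frac{1424}{33}\right) \left(-66\right) = 2848$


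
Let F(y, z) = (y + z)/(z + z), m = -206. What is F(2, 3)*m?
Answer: -515/3 ≈ -171.67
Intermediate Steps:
F(y, z) = (y + z)/(2*z) (F(y, z) = (y + z)/((2*z)) = (y + z)*(1/(2*z)) = (y + z)/(2*z))
F(2, 3)*m = ((½)*(2 + 3)/3)*(-206) = ((½)*(⅓)*5)*(-206) = (⅚)*(-206) = -515/3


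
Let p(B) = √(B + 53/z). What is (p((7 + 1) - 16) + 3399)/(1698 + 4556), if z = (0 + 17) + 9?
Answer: 3399/6254 + I*√4030/162604 ≈ 0.54349 + 0.00039041*I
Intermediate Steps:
z = 26 (z = 17 + 9 = 26)
p(B) = √(53/26 + B) (p(B) = √(B + 53/26) = √(53/26 + B))
(p((7 + 1) - 16) + 3399)/(1698 + 4556) = (√(1378 + 676*((7 + 1) - 16))/26 + 3399)/(1698 + 4556) = (√(1378 + 676*(8 - 16))/26 + 3399)/6254 = (√(1378 + 676*(-8))/26 + 3399)*(1/6254) = (√(1378 - 5408)/26 + 3399)*(1/6254) = (√(-4030)/26 + 3399)*(1/6254) = ((I*√4030)/26 + 3399)*(1/6254) = (I*√4030/26 + 3399)*(1/6254) = (3399 + I*√4030/26)*(1/6254) = 3399/6254 + I*√4030/162604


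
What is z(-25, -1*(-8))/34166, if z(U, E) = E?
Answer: 4/17083 ≈ 0.00023415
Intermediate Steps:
z(-25, -1*(-8))/34166 = -1*(-8)/34166 = 8*(1/34166) = 4/17083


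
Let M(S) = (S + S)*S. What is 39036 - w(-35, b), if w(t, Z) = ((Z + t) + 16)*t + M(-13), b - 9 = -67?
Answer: 36003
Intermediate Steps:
M(S) = 2*S² (M(S) = (2*S)*S = 2*S²)
b = -58 (b = 9 - 67 = -58)
w(t, Z) = 338 + t*(16 + Z + t) (w(t, Z) = ((Z + t) + 16)*t + 2*(-13)² = (16 + Z + t)*t + 2*169 = t*(16 + Z + t) + 338 = 338 + t*(16 + Z + t))
39036 - w(-35, b) = 39036 - (338 + (-35)² + 16*(-35) - 58*(-35)) = 39036 - (338 + 1225 - 560 + 2030) = 39036 - 1*3033 = 39036 - 3033 = 36003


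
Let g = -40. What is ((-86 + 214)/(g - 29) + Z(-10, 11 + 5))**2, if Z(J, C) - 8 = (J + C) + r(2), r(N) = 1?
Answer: 822649/4761 ≈ 172.79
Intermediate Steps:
Z(J, C) = 9 + C + J (Z(J, C) = 8 + ((J + C) + 1) = 8 + ((C + J) + 1) = 8 + (1 + C + J) = 9 + C + J)
((-86 + 214)/(g - 29) + Z(-10, 11 + 5))**2 = ((-86 + 214)/(-40 - 29) + (9 + (11 + 5) - 10))**2 = (128/(-69) + (9 + 16 - 10))**2 = (128*(-1/69) + 15)**2 = (-128/69 + 15)**2 = (907/69)**2 = 822649/4761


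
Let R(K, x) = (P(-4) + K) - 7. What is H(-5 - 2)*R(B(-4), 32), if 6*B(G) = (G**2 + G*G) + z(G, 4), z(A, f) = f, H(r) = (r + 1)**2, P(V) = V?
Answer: -180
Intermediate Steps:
H(r) = (1 + r)**2
B(G) = 2/3 + G**2/3 (B(G) = ((G**2 + G*G) + 4)/6 = ((G**2 + G**2) + 4)/6 = (2*G**2 + 4)/6 = (4 + 2*G**2)/6 = 2/3 + G**2/3)
R(K, x) = -11 + K (R(K, x) = (-4 + K) - 7 = -11 + K)
H(-5 - 2)*R(B(-4), 32) = (1 + (-5 - 2))**2*(-11 + (2/3 + (1/3)*(-4)**2)) = (1 - 7)**2*(-11 + (2/3 + (1/3)*16)) = (-6)**2*(-11 + (2/3 + 16/3)) = 36*(-11 + 6) = 36*(-5) = -180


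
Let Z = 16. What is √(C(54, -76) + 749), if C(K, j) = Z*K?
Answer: √1613 ≈ 40.162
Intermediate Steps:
C(K, j) = 16*K
√(C(54, -76) + 749) = √(16*54 + 749) = √(864 + 749) = √1613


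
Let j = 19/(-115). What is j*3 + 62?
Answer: 7073/115 ≈ 61.504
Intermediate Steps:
j = -19/115 (j = 19*(-1/115) = -19/115 ≈ -0.16522)
j*3 + 62 = -19/115*3 + 62 = -57/115 + 62 = 7073/115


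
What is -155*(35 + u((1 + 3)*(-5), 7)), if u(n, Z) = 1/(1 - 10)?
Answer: -48670/9 ≈ -5407.8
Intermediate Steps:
u(n, Z) = -⅑ (u(n, Z) = 1/(-9) = -⅑)
-155*(35 + u((1 + 3)*(-5), 7)) = -155*(35 - ⅑) = -155*314/9 = -48670/9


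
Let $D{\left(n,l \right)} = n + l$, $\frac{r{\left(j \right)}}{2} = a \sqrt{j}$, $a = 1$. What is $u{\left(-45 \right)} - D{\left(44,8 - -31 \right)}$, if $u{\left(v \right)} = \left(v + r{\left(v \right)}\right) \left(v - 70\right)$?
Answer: $5092 - 690 i \sqrt{5} \approx 5092.0 - 1542.9 i$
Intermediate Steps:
$r{\left(j \right)} = 2 \sqrt{j}$ ($r{\left(j \right)} = 2 \cdot 1 \sqrt{j} = 2 \sqrt{j}$)
$D{\left(n,l \right)} = l + n$
$u{\left(v \right)} = \left(-70 + v\right) \left(v + 2 \sqrt{v}\right)$ ($u{\left(v \right)} = \left(v + 2 \sqrt{v}\right) \left(v - 70\right) = \left(v + 2 \sqrt{v}\right) \left(-70 + v\right) = \left(-70 + v\right) \left(v + 2 \sqrt{v}\right)$)
$u{\left(-45 \right)} - D{\left(44,8 - -31 \right)} = \left(\left(-45\right)^{2} - 140 \sqrt{-45} - -3150 + 2 \left(-45\right)^{\frac{3}{2}}\right) - \left(\left(8 - -31\right) + 44\right) = \left(2025 - 140 \cdot 3 i \sqrt{5} + 3150 + 2 \left(- 135 i \sqrt{5}\right)\right) - \left(\left(8 + 31\right) + 44\right) = \left(2025 - 420 i \sqrt{5} + 3150 - 270 i \sqrt{5}\right) - \left(39 + 44\right) = \left(5175 - 690 i \sqrt{5}\right) - 83 = 5092 - 690 i \sqrt{5}$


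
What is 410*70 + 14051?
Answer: 42751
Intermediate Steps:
410*70 + 14051 = 28700 + 14051 = 42751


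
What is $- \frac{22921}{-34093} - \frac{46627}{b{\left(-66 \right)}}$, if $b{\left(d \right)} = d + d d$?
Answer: $- \frac{1491323221}{146258970} \approx -10.196$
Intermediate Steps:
$b{\left(d \right)} = d + d^{2}$
$- \frac{22921}{-34093} - \frac{46627}{b{\left(-66 \right)}} = - \frac{22921}{-34093} - \frac{46627}{\left(-66\right) \left(1 - 66\right)} = \left(-22921\right) \left(- \frac{1}{34093}\right) - \frac{46627}{\left(-66\right) \left(-65\right)} = \frac{22921}{34093} - \frac{46627}{4290} = - \frac{1491323221}{146258970}$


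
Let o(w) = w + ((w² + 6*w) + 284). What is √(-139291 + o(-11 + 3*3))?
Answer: I*√139017 ≈ 372.85*I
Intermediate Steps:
o(w) = 284 + w² + 7*w (o(w) = w + (284 + w² + 6*w) = 284 + w² + 7*w)
√(-139291 + o(-11 + 3*3)) = √(-139291 + (284 + (-11 + 3*3)² + 7*(-11 + 3*3))) = √(-139291 + (284 + (-11 + 9)² + 7*(-11 + 9))) = √(-139291 + (284 + (-2)² + 7*(-2))) = √(-139291 + (284 + 4 - 14)) = √(-139291 + 274) = √(-139017) = I*√139017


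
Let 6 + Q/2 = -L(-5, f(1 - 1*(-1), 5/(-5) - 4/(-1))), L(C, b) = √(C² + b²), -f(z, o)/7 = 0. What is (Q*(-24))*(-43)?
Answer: -22704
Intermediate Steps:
f(z, o) = 0 (f(z, o) = -7*0 = 0)
Q = -22 (Q = -12 + 2*(-√((-5)² + 0²)) = -12 + 2*(-√(25 + 0)) = -12 + 2*(-√25) = -12 + 2*(-1*5) = -12 + 2*(-5) = -12 - 10 = -22)
(Q*(-24))*(-43) = -22*(-24)*(-43) = 528*(-43) = -22704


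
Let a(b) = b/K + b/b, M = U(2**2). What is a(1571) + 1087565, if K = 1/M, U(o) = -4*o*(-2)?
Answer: 1137838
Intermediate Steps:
U(o) = 8*o
M = 32 (M = 8*2**2 = 8*4 = 32)
K = 1/32 ≈ 0.031250
a(b) = 1 + 32*b (a(b) = b/(1/32) + b/b = b*32 + 1 = 32*b + 1 = 1 + 32*b)
a(1571) + 1087565 = (1 + 32*1571) + 1087565 = (1 + 50272) + 1087565 = 50273 + 1087565 = 1137838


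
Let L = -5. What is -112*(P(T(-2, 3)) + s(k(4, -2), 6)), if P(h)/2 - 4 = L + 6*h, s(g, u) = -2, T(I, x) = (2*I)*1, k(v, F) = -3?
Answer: 5824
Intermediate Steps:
T(I, x) = 2*I
P(h) = -2 + 12*h (P(h) = 8 + 2*(-5 + 6*h) = 8 + (-10 + 12*h) = -2 + 12*h)
-112*(P(T(-2, 3)) + s(k(4, -2), 6)) = -112*((-2 + 12*(2*(-2))) - 2) = -112*((-2 + 12*(-4)) - 2) = -112*((-2 - 48) - 2) = -112*(-50 - 2) = -112*(-52) = 5824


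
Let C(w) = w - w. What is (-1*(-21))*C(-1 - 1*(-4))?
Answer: 0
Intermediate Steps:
C(w) = 0
(-1*(-21))*C(-1 - 1*(-4)) = -1*(-21)*0 = 21*0 = 0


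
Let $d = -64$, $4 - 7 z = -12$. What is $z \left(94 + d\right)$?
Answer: $\frac{480}{7} \approx 68.571$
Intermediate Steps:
$z = \frac{16}{7}$ ($z = \frac{4}{7} - - \frac{12}{7} = \frac{4}{7} + \frac{12}{7} = \frac{16}{7} \approx 2.2857$)
$z \left(94 + d\right) = \frac{16 \left(94 - 64\right)}{7} = \frac{16}{7} \cdot 30 = \frac{480}{7}$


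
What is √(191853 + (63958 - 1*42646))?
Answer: 3*√23685 ≈ 461.70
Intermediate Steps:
√(191853 + (63958 - 1*42646)) = √(191853 + (63958 - 42646)) = √(191853 + 21312) = √213165 = 3*√23685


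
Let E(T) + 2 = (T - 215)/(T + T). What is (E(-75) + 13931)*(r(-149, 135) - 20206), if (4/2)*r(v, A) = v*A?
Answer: -6323982014/15 ≈ -4.2160e+8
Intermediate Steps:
r(v, A) = A*v/2 (r(v, A) = (v*A)/2 = (A*v)/2 = A*v/2)
E(T) = -2 + (-215 + T)/(2*T) (E(T) = -2 + (T - 215)/(T + T) = -2 + (-215 + T)/((2*T)) = -2 + (-215 + T)*(1/(2*T)) = -2 + (-215 + T)/(2*T))
(E(-75) + 13931)*(r(-149, 135) - 20206) = ((½)*(-215 - 3*(-75))/(-75) + 13931)*((½)*135*(-149) - 20206) = ((½)*(-1/75)*(-215 + 225) + 13931)*(-20115/2 - 20206) = ((½)*(-1/75)*10 + 13931)*(-60527/2) = (-1/15 + 13931)*(-60527/2) = (208964/15)*(-60527/2) = -6323982014/15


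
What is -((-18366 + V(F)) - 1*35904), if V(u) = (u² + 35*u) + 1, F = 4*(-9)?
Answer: 54233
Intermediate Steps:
F = -36
V(u) = 1 + u² + 35*u
-((-18366 + V(F)) - 1*35904) = -((-18366 + (1 + (-36)² + 35*(-36))) - 1*35904) = -((-18366 + (1 + 1296 - 1260)) - 35904) = -((-18366 + 37) - 35904) = -(-18329 - 35904) = -1*(-54233) = 54233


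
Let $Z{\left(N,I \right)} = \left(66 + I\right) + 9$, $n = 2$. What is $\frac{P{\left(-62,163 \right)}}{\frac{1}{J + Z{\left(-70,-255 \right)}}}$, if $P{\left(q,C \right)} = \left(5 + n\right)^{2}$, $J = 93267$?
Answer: $4561263$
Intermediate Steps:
$Z{\left(N,I \right)} = 75 + I$
$P{\left(q,C \right)} = 49$ ($P{\left(q,C \right)} = \left(5 + 2\right)^{2} = 7^{2} = 49$)
$\frac{P{\left(-62,163 \right)}}{\frac{1}{J + Z{\left(-70,-255 \right)}}} = \frac{49}{\frac{1}{93267 + \left(75 - 255\right)}} = \frac{49}{\frac{1}{93267 - 180}} = \frac{49}{\frac{1}{93087}} = 49 \frac{1}{\frac{1}{93087}} = 49 \cdot 93087 = 4561263$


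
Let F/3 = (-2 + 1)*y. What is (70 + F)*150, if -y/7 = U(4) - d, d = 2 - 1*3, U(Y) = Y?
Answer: 26250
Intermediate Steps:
d = -1 (d = 2 - 3 = -1)
y = -35 (y = -7*(4 - 1*(-1)) = -7*(4 + 1) = -7*5 = -35)
F = 105 (F = 3*((-2 + 1)*(-35)) = 3*(-1*(-35)) = 3*35 = 105)
(70 + F)*150 = (70 + 105)*150 = 175*150 = 26250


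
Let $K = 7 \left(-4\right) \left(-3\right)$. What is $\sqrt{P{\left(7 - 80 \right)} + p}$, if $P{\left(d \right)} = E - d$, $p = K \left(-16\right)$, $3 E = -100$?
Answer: $\frac{i \sqrt{11739}}{3} \approx 36.116 i$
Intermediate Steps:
$E = - \frac{100}{3}$ ($E = \frac{1}{3} \left(-100\right) = - \frac{100}{3} \approx -33.333$)
$K = 84$ ($K = \left(-28\right) \left(-3\right) = 84$)
$p = -1344$ ($p = 84 \left(-16\right) = -1344$)
$P{\left(d \right)} = - \frac{100}{3} - d$
$\sqrt{P{\left(7 - 80 \right)} + p} = \sqrt{\left(- \frac{100}{3} - \left(7 - 80\right)\right) - 1344} = \sqrt{\left(- \frac{100}{3} - -73\right) - 1344} = \sqrt{\left(- \frac{100}{3} + 73\right) - 1344} = \sqrt{\frac{119}{3} - 1344} = \sqrt{- \frac{3913}{3}} = \frac{i \sqrt{11739}}{3}$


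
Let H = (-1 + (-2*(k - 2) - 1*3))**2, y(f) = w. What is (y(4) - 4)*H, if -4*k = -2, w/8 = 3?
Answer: 20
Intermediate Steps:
w = 24 (w = 8*3 = 24)
k = 1/2 (k = -1/4*(-2) = 1/2 ≈ 0.50000)
y(f) = 24
H = 1 (H = (-1 + (-2*(1/2 - 2) - 1*3))**2 = (-1 + (-2*(-3/2) - 3))**2 = (-1 + (3 - 3))**2 = (-1 + 0)**2 = (-1)**2 = 1)
(y(4) - 4)*H = (24 - 4)*1 = 20*1 = 20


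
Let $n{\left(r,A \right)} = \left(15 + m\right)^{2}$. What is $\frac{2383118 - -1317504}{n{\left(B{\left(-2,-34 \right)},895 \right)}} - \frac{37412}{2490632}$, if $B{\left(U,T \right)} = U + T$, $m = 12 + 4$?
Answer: $\frac{2304212905043}{598374338} \approx 3850.8$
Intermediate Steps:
$m = 16$
$B{\left(U,T \right)} = T + U$
$n{\left(r,A \right)} = 961$ ($n{\left(r,A \right)} = \left(15 + 16\right)^{2} = 31^{2} = 961$)
$\frac{2383118 - -1317504}{n{\left(B{\left(-2,-34 \right)},895 \right)}} - \frac{37412}{2490632} = \frac{2383118 - -1317504}{961} - \frac{37412}{2490632} = \left(2383118 + 1317504\right) \frac{1}{961} - \frac{9353}{622658} = 3700622 \cdot \frac{1}{961} - \frac{9353}{622658} = \frac{3700622}{961} - \frac{9353}{622658} = \frac{2304212905043}{598374338}$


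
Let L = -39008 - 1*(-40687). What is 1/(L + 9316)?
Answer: 1/10995 ≈ 9.0950e-5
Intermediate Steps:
L = 1679 (L = -39008 + 40687 = 1679)
1/(L + 9316) = 1/(1679 + 9316) = 1/10995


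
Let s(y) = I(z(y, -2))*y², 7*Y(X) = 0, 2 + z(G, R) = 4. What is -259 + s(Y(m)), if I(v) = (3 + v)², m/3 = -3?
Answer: -259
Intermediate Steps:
m = -9 (m = 3*(-3) = -9)
z(G, R) = 2 (z(G, R) = -2 + 4 = 2)
Y(X) = 0 (Y(X) = (⅐)*0 = 0)
s(y) = 25*y² (s(y) = (3 + 2)²*y² = 5²*y² = 25*y²)
-259 + s(Y(m)) = -259 + 25*0² = -259 + 25*0 = -259 + 0 = -259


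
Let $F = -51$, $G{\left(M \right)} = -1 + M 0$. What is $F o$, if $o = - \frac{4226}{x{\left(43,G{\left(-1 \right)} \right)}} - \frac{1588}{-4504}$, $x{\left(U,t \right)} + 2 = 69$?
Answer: $\frac{241325727}{75442} \approx 3198.8$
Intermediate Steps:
$G{\left(M \right)} = -1$ ($G{\left(M \right)} = -1 + 0 = -1$)
$x{\left(U,t \right)} = 67$ ($x{\left(U,t \right)} = -2 + 69 = 67$)
$o = - \frac{4731877}{75442}$ ($o = - \frac{4226}{67} - \frac{1588}{-4504} = \left(-4226\right) \frac{1}{67} - - \frac{397}{1126} = - \frac{4226}{67} + \frac{397}{1126} = - \frac{4731877}{75442} \approx -62.722$)
$F o = \left(-51\right) \left(- \frac{4731877}{75442}\right) = \frac{241325727}{75442}$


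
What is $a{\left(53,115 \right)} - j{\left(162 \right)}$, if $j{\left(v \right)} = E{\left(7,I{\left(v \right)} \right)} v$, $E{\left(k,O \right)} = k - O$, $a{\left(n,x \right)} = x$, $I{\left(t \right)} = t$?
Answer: $25225$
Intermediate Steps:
$j{\left(v \right)} = v \left(7 - v\right)$ ($j{\left(v \right)} = \left(7 - v\right) v = v \left(7 - v\right)$)
$a{\left(53,115 \right)} - j{\left(162 \right)} = 115 - 162 \left(7 - 162\right) = 115 - 162 \left(-155\right) = 115 - -25110 = 115 + 25110 = 25225$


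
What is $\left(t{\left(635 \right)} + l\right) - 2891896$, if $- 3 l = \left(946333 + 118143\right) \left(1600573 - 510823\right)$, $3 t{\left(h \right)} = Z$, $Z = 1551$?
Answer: $-386673798379$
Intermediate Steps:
$t{\left(h \right)} = 517$ ($t{\left(h \right)} = \frac{1}{3} \cdot 1551 = 517$)
$l = -386670907000$ ($l = - \frac{\left(946333 + 118143\right) \left(1600573 - 510823\right)}{3} = - \frac{1064476 \cdot 1089750}{3} = \left(- \frac{1}{3}\right) 1160012721000 = -386670907000$)
$\left(t{\left(635 \right)} + l\right) - 2891896 = \left(517 - 386670907000\right) - 2891896 = -386670906483 - 2891896 = -386673798379$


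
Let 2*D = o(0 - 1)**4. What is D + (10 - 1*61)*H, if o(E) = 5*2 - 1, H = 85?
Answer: -2109/2 ≈ -1054.5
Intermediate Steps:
o(E) = 9 (o(E) = 10 - 1 = 9)
D = 6561/2 (D = (1/2)*9**4 = (1/2)*6561 = 6561/2 ≈ 3280.5)
D + (10 - 1*61)*H = 6561/2 + (10 - 1*61)*85 = 6561/2 + (10 - 61)*85 = 6561/2 - 51*85 = 6561/2 - 4335 = -2109/2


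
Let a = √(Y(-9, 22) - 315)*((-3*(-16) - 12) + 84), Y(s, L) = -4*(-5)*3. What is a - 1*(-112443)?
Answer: 112443 + 120*I*√255 ≈ 1.1244e+5 + 1916.2*I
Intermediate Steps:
Y(s, L) = 60 (Y(s, L) = 20*3 = 60)
a = 120*I*√255 (a = √(60 - 315)*((-3*(-16) - 12) + 84) = √(-255)*((48 - 12) + 84) = (I*√255)*(36 + 84) = (I*√255)*120 = 120*I*√255 ≈ 1916.2*I)
a - 1*(-112443) = 120*I*√255 - 1*(-112443) = 120*I*√255 + 112443 = 112443 + 120*I*√255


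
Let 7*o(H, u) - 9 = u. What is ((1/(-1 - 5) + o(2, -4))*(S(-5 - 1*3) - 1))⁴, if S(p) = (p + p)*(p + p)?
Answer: 14607875100625/38416 ≈ 3.8025e+8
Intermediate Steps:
o(H, u) = 9/7 + u/7
S(p) = 4*p² (S(p) = (2*p)*(2*p) = 4*p²)
((1/(-1 - 5) + o(2, -4))*(S(-5 - 1*3) - 1))⁴ = ((1/(-1 - 5) + (9/7 + (⅐)*(-4)))*(4*(-5 - 1*3)² - 1))⁴ = ((1/(-6) + (9/7 - 4/7))*(4*(-5 - 3)² - 1))⁴ = ((-⅙ + 5/7)*(4*(-8)² - 1))⁴ = (23*(4*64 - 1)/42)⁴ = (23*(256 - 1)/42)⁴ = ((23/42)*255)⁴ = (1955/14)⁴ = 14607875100625/38416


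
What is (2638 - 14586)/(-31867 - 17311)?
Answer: 5974/24589 ≈ 0.24295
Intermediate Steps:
(2638 - 14586)/(-31867 - 17311) = -11948/(-49178) = -11948*(-1/49178) = 5974/24589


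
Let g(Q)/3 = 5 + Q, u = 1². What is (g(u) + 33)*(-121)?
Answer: -6171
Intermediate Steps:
u = 1
g(Q) = 15 + 3*Q (g(Q) = 3*(5 + Q) = 15 + 3*Q)
(g(u) + 33)*(-121) = ((15 + 3*1) + 33)*(-121) = ((15 + 3) + 33)*(-121) = (18 + 33)*(-121) = 51*(-121) = -6171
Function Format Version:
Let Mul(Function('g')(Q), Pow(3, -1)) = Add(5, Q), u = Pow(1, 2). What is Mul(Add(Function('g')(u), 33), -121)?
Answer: -6171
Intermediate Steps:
u = 1
Function('g')(Q) = Add(15, Mul(3, Q)) (Function('g')(Q) = Mul(3, Add(5, Q)) = Add(15, Mul(3, Q)))
Mul(Add(Function('g')(u), 33), -121) = Mul(Add(Add(15, Mul(3, 1)), 33), -121) = Mul(Add(Add(15, 3), 33), -121) = Mul(Add(18, 33), -121) = Mul(51, -121) = -6171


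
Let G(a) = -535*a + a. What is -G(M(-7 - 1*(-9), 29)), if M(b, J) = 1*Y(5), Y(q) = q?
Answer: 2670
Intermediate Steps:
M(b, J) = 5 (M(b, J) = 1*5 = 5)
G(a) = -534*a
-G(M(-7 - 1*(-9), 29)) = -(-534)*5 = -1*(-2670) = 2670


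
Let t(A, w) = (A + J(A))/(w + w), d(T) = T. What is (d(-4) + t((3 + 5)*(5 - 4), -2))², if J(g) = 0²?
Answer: 36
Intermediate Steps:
J(g) = 0
t(A, w) = A/(2*w) (t(A, w) = (A + 0)/(w + w) = A/((2*w)) = A*(1/(2*w)) = A/(2*w))
(d(-4) + t((3 + 5)*(5 - 4), -2))² = (-4 + (½)*((3 + 5)*(5 - 4))/(-2))² = (-4 + (½)*(8*1)*(-½))² = (-4 + (½)*8*(-½))² = (-4 - 2)² = (-6)² = 36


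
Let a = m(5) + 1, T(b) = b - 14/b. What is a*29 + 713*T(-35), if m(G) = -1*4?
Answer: -123784/5 ≈ -24757.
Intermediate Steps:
m(G) = -4
a = -3 (a = -4 + 1 = -3)
a*29 + 713*T(-35) = -3*29 + 713*(-35 - 14/(-35)) = -87 + 713*(-35 - 14*(-1/35)) = -87 + 713*(-35 + 2/5) = -87 + 713*(-173/5) = -87 - 123349/5 = -123784/5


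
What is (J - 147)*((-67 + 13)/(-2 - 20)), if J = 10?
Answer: -3699/11 ≈ -336.27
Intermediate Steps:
(J - 147)*((-67 + 13)/(-2 - 20)) = (10 - 147)*((-67 + 13)/(-2 - 20)) = -(-7398)/(-22) = -(-7398)*(-1)/22 = -137*27/11 = -3699/11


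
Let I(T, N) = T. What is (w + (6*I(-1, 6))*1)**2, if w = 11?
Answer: 25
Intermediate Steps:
(w + (6*I(-1, 6))*1)**2 = (11 + (6*(-1))*1)**2 = (11 - 6*1)**2 = (11 - 6)**2 = 5**2 = 25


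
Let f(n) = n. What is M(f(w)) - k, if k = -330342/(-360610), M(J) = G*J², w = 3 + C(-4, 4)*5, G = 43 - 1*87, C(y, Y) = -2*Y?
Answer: -10861017151/180305 ≈ -60237.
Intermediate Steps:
G = -44 (G = 43 - 87 = -44)
w = -37 (w = 3 - 2*4*5 = 3 - 8*5 = 3 - 40 = -37)
M(J) = -44*J²
k = 165171/180305 (k = -330342*(-1/360610) = 165171/180305 ≈ 0.91606)
M(f(w)) - k = -44*(-37)² - 1*165171/180305 = -44*1369 - 165171/180305 = -60236 - 165171/180305 = -10861017151/180305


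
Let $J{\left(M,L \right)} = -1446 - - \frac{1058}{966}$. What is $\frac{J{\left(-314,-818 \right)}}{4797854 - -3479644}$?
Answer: $- \frac{30343}{173827458} \approx -0.00017456$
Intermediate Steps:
$J{\left(M,L \right)} = - \frac{30343}{21}$ ($J{\left(M,L \right)} = -1446 - \left(-1058\right) \frac{1}{966} = -1446 - - \frac{23}{21} = -1446 + \frac{23}{21} = - \frac{30343}{21}$)
$\frac{J{\left(-314,-818 \right)}}{4797854 - -3479644} = - \frac{30343}{21 \left(4797854 - -3479644\right)} = - \frac{30343}{21 \left(4797854 + 3479644\right)} = - \frac{30343}{21 \cdot 8277498} = \left(- \frac{30343}{21}\right) \frac{1}{8277498} = - \frac{30343}{173827458}$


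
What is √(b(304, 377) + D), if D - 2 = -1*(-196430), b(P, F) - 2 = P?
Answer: √196738 ≈ 443.55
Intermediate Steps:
b(P, F) = 2 + P
D = 196432 (D = 2 - 1*(-196430) = 2 + 196430 = 196432)
√(b(304, 377) + D) = √((2 + 304) + 196432) = √(306 + 196432) = √196738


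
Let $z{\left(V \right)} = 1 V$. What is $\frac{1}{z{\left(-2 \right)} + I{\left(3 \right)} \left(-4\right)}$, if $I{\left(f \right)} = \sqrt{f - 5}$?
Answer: $\frac{i}{2 \left(- i + 2 \sqrt{2}\right)} \approx -0.055556 + 0.15713 i$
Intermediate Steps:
$I{\left(f \right)} = \sqrt{-5 + f}$
$z{\left(V \right)} = V$
$\frac{1}{z{\left(-2 \right)} + I{\left(3 \right)} \left(-4\right)} = \frac{1}{-2 + \sqrt{-5 + 3} \left(-4\right)} = \frac{1}{-2 + \sqrt{-2} \left(-4\right)} = \frac{1}{-2 + i \sqrt{2} \left(-4\right)} = \frac{1}{-2 - 4 i \sqrt{2}}$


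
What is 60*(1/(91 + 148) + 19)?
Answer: 272520/239 ≈ 1140.3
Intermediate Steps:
60*(1/(91 + 148) + 19) = 60*(1/239 + 19) = 60*(4542/239) = 272520/239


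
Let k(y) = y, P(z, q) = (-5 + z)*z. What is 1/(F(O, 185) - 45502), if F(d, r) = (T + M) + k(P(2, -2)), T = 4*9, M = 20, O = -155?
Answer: -1/45452 ≈ -2.2001e-5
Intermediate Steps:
P(z, q) = z*(-5 + z)
T = 36
F(d, r) = 50 (F(d, r) = (36 + 20) + 2*(-5 + 2) = 56 + 2*(-3) = 56 - 6 = 50)
1/(F(O, 185) - 45502) = 1/(50 - 45502) = 1/(-45452) = -1/45452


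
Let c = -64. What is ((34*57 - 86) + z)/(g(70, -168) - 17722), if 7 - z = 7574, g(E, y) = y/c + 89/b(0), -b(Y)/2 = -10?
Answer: 25400/78733 ≈ 0.32261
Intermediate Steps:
b(Y) = 20 (b(Y) = -2*(-10) = 20)
g(E, y) = 89/20 - y/64 (g(E, y) = y/(-64) + 89/20 = y*(-1/64) + 89*(1/20) = -y/64 + 89/20 = 89/20 - y/64)
z = -7567 (z = 7 - 1*7574 = 7 - 7574 = -7567)
((34*57 - 86) + z)/(g(70, -168) - 17722) = ((34*57 - 86) - 7567)/((89/20 - 1/64*(-168)) - 17722) = ((1938 - 86) - 7567)/((89/20 + 21/8) - 17722) = (1852 - 7567)/(283/40 - 17722) = -5715/(-708597/40) = -5715*(-40/708597) = 25400/78733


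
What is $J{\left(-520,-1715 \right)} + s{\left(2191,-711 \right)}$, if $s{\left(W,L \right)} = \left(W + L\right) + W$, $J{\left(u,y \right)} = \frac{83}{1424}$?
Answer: $\frac{5227587}{1424} \approx 3671.1$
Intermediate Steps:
$J{\left(u,y \right)} = \frac{83}{1424}$ ($J{\left(u,y \right)} = 83 \cdot \frac{1}{1424} = \frac{83}{1424}$)
$s{\left(W,L \right)} = L + 2 W$ ($s{\left(W,L \right)} = \left(L + W\right) + W = L + 2 W$)
$J{\left(-520,-1715 \right)} + s{\left(2191,-711 \right)} = \frac{83}{1424} + \left(-711 + 2 \cdot 2191\right) = \frac{83}{1424} + \left(-711 + 4382\right) = \frac{83}{1424} + 3671 = \frac{5227587}{1424}$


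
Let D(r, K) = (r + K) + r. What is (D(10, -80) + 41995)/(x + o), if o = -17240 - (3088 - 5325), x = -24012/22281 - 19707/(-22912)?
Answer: -7135970925440/2553058886031 ≈ -2.7951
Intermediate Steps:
D(r, K) = K + 2*r (D(r, K) = (K + r) + r = K + 2*r)
x = -37023759/170167424 (x = -24012*1/22281 - 19707*(-1/22912) = -8004/7427 + 19707/22912 = -37023759/170167424 ≈ -0.21757)
o = -15003 (o = -17240 - 1*(-2237) = -17240 + 2237 = -15003)
(D(10, -80) + 41995)/(x + o) = ((-80 + 2*10) + 41995)/(-37023759/170167424 - 15003) = ((-80 + 20) + 41995)/(-2553058886031/170167424) = (-60 + 41995)*(-170167424/2553058886031) = 41935*(-170167424/2553058886031) = -7135970925440/2553058886031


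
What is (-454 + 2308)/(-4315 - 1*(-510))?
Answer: -1854/3805 ≈ -0.48725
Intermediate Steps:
(-454 + 2308)/(-4315 - 1*(-510)) = 1854/(-4315 + 510) = 1854/(-3805) = 1854*(-1/3805) = -1854/3805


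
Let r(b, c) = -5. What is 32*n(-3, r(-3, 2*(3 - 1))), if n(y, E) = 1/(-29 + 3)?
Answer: -16/13 ≈ -1.2308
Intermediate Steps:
n(y, E) = -1/26 (n(y, E) = 1/(-26) = -1/26)
32*n(-3, r(-3, 2*(3 - 1))) = 32*(-1/26) = -16/13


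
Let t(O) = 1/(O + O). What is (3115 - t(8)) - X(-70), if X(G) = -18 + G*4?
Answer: 54607/16 ≈ 3412.9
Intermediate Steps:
X(G) = -18 + 4*G
t(O) = 1/(2*O)
(3115 - t(8)) - X(-70) = (3115 - 1/(2*8)) - (-18 + 4*(-70)) = (3115 - 1/(2*8)) - (-18 - 280) = (3115 - 1*1/16) - 1*(-298) = (3115 - 1/16) + 298 = 49839/16 + 298 = 54607/16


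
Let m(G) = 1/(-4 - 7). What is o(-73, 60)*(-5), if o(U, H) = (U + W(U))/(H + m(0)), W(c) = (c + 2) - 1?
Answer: 7975/659 ≈ 12.102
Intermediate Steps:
m(G) = -1/11 (m(G) = 1/(-11) = -1/11)
W(c) = 1 + c (W(c) = (2 + c) - 1 = 1 + c)
o(U, H) = (1 + 2*U)/(-1/11 + H) (o(U, H) = (U + (1 + U))/(H - 1/11) = (1 + 2*U)/(-1/11 + H))
o(-73, 60)*(-5) = (11*(1 + 2*(-73))/(-1 + 11*60))*(-5) = (11*(1 - 146)/(-1 + 660))*(-5) = (11*(-145)/659)*(-5) = (11*(1/659)*(-145))*(-5) = -1595/659*(-5) = 7975/659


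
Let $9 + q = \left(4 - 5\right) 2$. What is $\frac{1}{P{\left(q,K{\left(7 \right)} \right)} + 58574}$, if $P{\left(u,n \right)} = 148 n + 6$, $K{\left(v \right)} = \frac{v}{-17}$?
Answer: $\frac{17}{994824} \approx 1.7088 \cdot 10^{-5}$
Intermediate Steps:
$K{\left(v \right)} = - \frac{v}{17}$ ($K{\left(v \right)} = v \left(- \frac{1}{17}\right) = - \frac{v}{17}$)
$q = -11$ ($q = -9 + \left(4 - 5\right) 2 = -9 - 2 = -11$)
$P{\left(u,n \right)} = 6 + 148 n$
$\frac{1}{P{\left(q,K{\left(7 \right)} \right)} + 58574} = \frac{1}{\left(6 + 148 \left(\left(- \frac{1}{17}\right) 7\right)\right) + 58574} = \frac{1}{\left(6 + 148 \left(- \frac{7}{17}\right)\right) + 58574} = \frac{1}{\left(6 - \frac{1036}{17}\right) + 58574} = \frac{1}{- \frac{934}{17} + 58574} = \frac{1}{\frac{994824}{17}} = \frac{17}{994824}$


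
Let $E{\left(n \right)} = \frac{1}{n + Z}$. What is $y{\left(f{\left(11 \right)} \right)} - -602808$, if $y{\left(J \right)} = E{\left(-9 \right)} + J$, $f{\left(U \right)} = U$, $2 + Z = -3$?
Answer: $\frac{8439465}{14} \approx 6.0282 \cdot 10^{5}$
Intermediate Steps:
$Z = -5$ ($Z = -2 - 3 = -5$)
$E{\left(n \right)} = \frac{1}{-5 + n}$ ($E{\left(n \right)} = \frac{1}{n - 5} = \frac{1}{-5 + n}$)
$y{\left(J \right)} = - \frac{1}{14} + J$ ($y{\left(J \right)} = \frac{1}{-5 - 9} + J = \frac{1}{-14} + J = - \frac{1}{14} + J$)
$y{\left(f{\left(11 \right)} \right)} - -602808 = \left(- \frac{1}{14} + 11\right) - -602808 = \frac{153}{14} + 602808 = \frac{8439465}{14}$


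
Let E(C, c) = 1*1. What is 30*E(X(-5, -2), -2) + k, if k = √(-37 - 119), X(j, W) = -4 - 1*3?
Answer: 30 + 2*I*√39 ≈ 30.0 + 12.49*I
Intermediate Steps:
X(j, W) = -7 (X(j, W) = -4 - 3 = -7)
k = 2*I*√39 (k = √(-156) = 2*I*√39 ≈ 12.49*I)
E(C, c) = 1
30*E(X(-5, -2), -2) + k = 30*1 + 2*I*√39 = 30 + 2*I*√39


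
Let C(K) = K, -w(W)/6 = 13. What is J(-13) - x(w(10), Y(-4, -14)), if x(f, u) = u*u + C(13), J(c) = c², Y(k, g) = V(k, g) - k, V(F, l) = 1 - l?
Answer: -205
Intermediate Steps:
w(W) = -78 (w(W) = -6*13 = -78)
Y(k, g) = 1 - g - k (Y(k, g) = (1 - g) - k = 1 - g - k)
x(f, u) = 13 + u² (x(f, u) = u*u + 13 = u² + 13 = 13 + u²)
J(-13) - x(w(10), Y(-4, -14)) = (-13)² - (13 + (1 - 1*(-14) - 1*(-4))²) = 169 - (13 + (1 + 14 + 4)²) = 169 - (13 + 19²) = 169 - (13 + 361) = 169 - 1*374 = 169 - 374 = -205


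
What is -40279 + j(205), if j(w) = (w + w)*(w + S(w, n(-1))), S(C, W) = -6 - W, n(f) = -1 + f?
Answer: 42131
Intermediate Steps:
j(w) = 2*w*(-4 + w) (j(w) = (w + w)*(w + (-6 - (-1 - 1))) = (2*w)*(w + (-6 - 1*(-2))) = (2*w)*(w + (-6 + 2)) = (2*w)*(w - 4) = (2*w)*(-4 + w) = 2*w*(-4 + w))
-40279 + j(205) = -40279 + 2*205*(-4 + 205) = -40279 + 2*205*201 = -40279 + 82410 = 42131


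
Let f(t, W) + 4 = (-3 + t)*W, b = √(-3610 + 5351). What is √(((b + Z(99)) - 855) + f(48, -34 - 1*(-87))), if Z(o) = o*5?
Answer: √(2021 + √1741) ≈ 45.417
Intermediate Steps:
Z(o) = 5*o
b = √1741 ≈ 41.725
f(t, W) = -4 + W*(-3 + t) (f(t, W) = -4 + (-3 + t)*W = -4 + W*(-3 + t))
√(((b + Z(99)) - 855) + f(48, -34 - 1*(-87))) = √(((√1741 + 5*99) - 855) + (-4 - 3*(-34 - 1*(-87)) + (-34 - 1*(-87))*48)) = √(((√1741 + 495) - 855) + (-4 - 3*(-34 + 87) + (-34 + 87)*48)) = √(((495 + √1741) - 855) + (-4 - 3*53 + 53*48)) = √((-360 + √1741) + (-4 - 159 + 2544)) = √((-360 + √1741) + 2381) = √(2021 + √1741)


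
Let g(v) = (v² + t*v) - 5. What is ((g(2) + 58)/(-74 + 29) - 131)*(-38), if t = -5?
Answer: 225796/45 ≈ 5017.7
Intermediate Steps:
g(v) = -5 + v² - 5*v (g(v) = (v² - 5*v) - 5 = -5 + v² - 5*v)
((g(2) + 58)/(-74 + 29) - 131)*(-38) = (((-5 + 2² - 5*2) + 58)/(-74 + 29) - 131)*(-38) = (((-5 + 4 - 10) + 58)/(-45) - 131)*(-38) = ((-11 + 58)*(-1/45) - 131)*(-38) = (47*(-1/45) - 131)*(-38) = (-47/45 - 131)*(-38) = -5942/45*(-38) = 225796/45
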